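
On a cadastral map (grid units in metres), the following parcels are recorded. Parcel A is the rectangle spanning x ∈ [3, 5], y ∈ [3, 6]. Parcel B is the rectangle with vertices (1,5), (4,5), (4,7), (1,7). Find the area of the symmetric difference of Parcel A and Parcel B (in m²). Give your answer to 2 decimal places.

|Parcel A∩Parcel B|: x∈[3,4], y∈[5,6] → 1·1 = 1.
|Parcel A △ Parcel B| = |Parcel A| + |Parcel B| − 2·|Parcel A∩Parcel B| = 6 + 6 − 2 = 10.00.

10.00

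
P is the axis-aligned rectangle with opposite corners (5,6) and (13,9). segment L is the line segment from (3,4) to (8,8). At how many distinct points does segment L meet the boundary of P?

The segment meets the boundary at (5.5,6).

1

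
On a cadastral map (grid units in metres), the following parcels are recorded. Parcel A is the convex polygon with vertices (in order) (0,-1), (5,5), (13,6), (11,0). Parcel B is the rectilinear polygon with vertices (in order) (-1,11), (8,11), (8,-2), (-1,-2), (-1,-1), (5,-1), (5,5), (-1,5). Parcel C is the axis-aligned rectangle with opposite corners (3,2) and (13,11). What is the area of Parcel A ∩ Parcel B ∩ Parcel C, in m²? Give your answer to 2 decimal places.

9.56

The intersection is the polygon with vertices (8,2), (5,2), (5,5), (8,5.375).
By the shoelace formula its area is 9.56.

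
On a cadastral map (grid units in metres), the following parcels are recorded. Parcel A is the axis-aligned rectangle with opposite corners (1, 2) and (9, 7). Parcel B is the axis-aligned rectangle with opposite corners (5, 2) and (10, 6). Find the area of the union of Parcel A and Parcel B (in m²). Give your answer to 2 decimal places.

By inclusion–exclusion:
Individual areas: |Parcel A| = 40, |Parcel B| = 20.
|Parcel A∩Parcel B|: x∈[5,9], y∈[2,6] → 4·4 = 16.
|Parcel A ∪ Parcel B| = 60 − 16 = 44.00.

44.00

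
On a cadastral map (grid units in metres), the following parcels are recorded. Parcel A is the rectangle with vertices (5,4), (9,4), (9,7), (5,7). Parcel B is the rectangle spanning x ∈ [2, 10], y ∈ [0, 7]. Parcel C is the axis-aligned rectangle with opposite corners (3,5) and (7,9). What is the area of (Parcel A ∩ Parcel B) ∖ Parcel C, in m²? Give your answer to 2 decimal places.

8.00

|Parcel A ∩ Parcel B| = 12.
|(Parcel A ∩ Parcel B) ∩ Parcel C| = 4.
|(Parcel A ∩ Parcel B) ∖ Parcel C| = 12 − 4 = 8.00.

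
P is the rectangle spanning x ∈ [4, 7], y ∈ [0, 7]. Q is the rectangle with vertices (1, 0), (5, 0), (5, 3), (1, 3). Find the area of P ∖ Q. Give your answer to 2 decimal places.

|P∩Q|: x∈[4,5], y∈[0,3] → 1·3 = 3.
|P| = 21.
|P ∖ Q| = |P| − |P∩Q| = 21 − 3 = 18.00.

18.00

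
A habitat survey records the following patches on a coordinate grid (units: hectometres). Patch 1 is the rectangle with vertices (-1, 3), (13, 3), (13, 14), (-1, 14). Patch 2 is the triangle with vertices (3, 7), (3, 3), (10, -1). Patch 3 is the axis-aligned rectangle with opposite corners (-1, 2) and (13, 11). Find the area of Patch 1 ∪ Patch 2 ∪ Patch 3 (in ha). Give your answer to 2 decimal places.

By inclusion–exclusion:
Individual areas: |Patch 1| = 154, |Patch 2| = 14, |Patch 3| = 126.
|Patch 1∩Patch 2| = 7.
|Patch 1∩Patch 3|: x∈[-1,13], y∈[3,11] → 14·8 = 112.
|Patch 2∩Patch 3| = 10.0625.
|Patch 1∩Patch 2∩Patch 3| = 7.
|Patch 1 ∪ Patch 2 ∪ Patch 3| = 294 − 129.0625 + 7 = 171.94.

171.94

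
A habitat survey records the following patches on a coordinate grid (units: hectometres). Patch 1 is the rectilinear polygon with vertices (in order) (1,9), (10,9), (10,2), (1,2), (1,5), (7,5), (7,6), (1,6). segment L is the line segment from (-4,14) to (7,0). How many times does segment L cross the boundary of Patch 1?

4

The segment meets the boundary at (3.071,5), (2.286,6), (5.429,2), (1,7.636).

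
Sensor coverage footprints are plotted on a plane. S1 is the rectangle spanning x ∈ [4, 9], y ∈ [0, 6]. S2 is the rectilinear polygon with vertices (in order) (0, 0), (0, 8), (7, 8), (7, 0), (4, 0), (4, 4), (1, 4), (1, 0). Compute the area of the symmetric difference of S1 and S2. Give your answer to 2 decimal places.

38.00

|S1| = 30, |S2| = 44, |S1∩S2| = 18.
|S1 △ S2| = |S1| + |S2| − 2·|S1∩S2| = 30 + 44 − 36 = 38.00.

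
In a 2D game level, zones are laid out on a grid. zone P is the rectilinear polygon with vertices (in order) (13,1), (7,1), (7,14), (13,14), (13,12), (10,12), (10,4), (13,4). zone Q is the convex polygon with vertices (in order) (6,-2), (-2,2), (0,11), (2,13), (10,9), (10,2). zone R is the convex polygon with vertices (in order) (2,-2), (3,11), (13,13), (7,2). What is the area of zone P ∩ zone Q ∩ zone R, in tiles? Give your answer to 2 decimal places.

The intersection is the polygon with vertices (7,10.5), (10,9), (10,7.5), (7,2).
By the shoelace formula its area is 15.00.

15.00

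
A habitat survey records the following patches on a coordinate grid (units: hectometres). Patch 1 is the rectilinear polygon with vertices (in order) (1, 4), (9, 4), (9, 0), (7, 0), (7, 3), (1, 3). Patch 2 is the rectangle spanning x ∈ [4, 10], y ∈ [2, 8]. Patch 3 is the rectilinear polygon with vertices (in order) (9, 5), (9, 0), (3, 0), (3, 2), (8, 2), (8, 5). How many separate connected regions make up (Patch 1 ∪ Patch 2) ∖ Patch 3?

1

(Patch 1 ∪ Patch 2) ∖ Patch 3 is a single connected region.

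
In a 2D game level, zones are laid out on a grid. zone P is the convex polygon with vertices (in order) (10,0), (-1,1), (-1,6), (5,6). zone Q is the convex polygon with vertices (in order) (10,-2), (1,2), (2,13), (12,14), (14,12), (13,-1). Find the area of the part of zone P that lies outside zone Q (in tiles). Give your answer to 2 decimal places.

|zone P| = 45.5, |zone P∩zone Q| = 32.6156.
|zone P ∖ zone Q| = |zone P| − |zone P∩zone Q| = 45.5 − 32.6156 = 12.88.

12.88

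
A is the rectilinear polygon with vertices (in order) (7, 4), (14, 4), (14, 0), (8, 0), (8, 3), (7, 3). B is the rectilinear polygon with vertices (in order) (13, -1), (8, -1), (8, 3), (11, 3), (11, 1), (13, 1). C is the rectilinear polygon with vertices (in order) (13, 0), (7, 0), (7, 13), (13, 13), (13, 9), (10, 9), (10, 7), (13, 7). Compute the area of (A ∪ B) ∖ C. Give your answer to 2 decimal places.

9.00

|A ∪ B| = 30.
|(A ∪ B) ∩ C| = 21.
|(A ∪ B) ∖ C| = 30 − 21 = 9.00.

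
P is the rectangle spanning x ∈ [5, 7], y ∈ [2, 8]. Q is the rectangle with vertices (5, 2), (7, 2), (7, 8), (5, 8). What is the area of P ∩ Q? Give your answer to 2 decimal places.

|P∩Q|: x∈[5,7], y∈[2,8] → 2·6 = 12.

12.00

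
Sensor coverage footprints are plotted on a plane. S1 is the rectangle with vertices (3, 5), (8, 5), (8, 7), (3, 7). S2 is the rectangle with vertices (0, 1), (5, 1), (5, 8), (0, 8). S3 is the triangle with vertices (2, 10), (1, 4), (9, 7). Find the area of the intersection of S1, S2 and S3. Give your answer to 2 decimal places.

The intersection is the polygon with vertices (3,7), (5,7), (5,5.5), (3.667,5), (3,5).
By the shoelace formula its area is 3.67.

3.67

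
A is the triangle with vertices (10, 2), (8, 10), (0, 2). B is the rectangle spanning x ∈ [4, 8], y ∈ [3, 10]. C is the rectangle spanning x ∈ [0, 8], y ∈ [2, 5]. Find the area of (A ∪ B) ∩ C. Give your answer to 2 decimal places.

19.50

The region (A ∪ B) ∩ C is the polygon with vertices (0,2), (3,5), (8,5), (8,2).
By the shoelace formula its area is 19.50.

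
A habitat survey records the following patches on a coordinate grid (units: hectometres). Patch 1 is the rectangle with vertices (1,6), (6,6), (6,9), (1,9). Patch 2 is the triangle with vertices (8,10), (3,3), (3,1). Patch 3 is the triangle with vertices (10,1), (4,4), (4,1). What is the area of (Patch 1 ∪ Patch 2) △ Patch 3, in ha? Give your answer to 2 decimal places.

27.90

|Patch 1 ∪ Patch 2| = 19.5302.
|(Patch 1 ∪ Patch 2) ∩ Patch 3| = 0.313.
|(Patch 1 ∪ Patch 2) △ Patch 3| = 19.5302 + 9 − 0.6261 = 27.90.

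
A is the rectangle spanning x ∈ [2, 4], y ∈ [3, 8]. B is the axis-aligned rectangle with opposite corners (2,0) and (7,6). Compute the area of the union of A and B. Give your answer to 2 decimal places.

By inclusion–exclusion:
Individual areas: |A| = 10, |B| = 30.
|A∩B|: x∈[2,4], y∈[3,6] → 2·3 = 6.
|A ∪ B| = 40 − 6 = 34.00.

34.00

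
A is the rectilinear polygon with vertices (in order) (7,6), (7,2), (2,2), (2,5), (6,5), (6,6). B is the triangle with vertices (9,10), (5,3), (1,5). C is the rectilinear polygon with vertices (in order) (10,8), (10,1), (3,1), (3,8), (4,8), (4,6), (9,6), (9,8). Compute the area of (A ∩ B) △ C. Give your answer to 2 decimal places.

35.18

|A ∩ B| = 5.3214.
|(A ∩ B) ∩ C| = 4.5714.
|(A ∩ B) △ C| = 5.3214 + 39 − 9.1429 = 35.18.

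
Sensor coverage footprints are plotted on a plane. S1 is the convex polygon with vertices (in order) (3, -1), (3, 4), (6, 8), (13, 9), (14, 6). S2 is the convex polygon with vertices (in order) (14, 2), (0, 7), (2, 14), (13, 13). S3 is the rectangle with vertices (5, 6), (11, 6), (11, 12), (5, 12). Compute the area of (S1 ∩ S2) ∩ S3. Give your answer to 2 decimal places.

The region (S1 ∩ S2) ∩ S3 is the polygon with vertices (11,8.714), (11,6), (5,6), (5,6.667), (6,8).
By the shoelace formula its area is 13.12.

13.12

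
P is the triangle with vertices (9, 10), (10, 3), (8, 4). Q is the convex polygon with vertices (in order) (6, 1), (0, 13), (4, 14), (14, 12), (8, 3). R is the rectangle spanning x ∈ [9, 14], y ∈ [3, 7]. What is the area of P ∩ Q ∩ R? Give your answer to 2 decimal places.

The intersection is the polygon with vertices (9,4.5), (9,7), (9.429,7), (9.647,5.471).
By the shoelace formula its area is 1.14.

1.14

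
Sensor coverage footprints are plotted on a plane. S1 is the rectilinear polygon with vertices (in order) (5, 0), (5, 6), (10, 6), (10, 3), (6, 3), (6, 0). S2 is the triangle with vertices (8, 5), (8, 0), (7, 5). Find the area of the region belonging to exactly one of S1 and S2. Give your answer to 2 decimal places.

17.30

|S1| = 18, |S2| = 2.5, |S1∩S2| = 1.6.
|S1 △ S2| = |S1| + |S2| − 2·|S1∩S2| = 18 + 2.5 − 3.2 = 17.30.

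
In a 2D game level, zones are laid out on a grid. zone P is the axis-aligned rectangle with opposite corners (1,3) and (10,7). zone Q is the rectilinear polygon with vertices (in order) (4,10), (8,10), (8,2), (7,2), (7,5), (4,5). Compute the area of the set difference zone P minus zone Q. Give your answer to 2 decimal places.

26.00

|zone P| = 36, |zone P∩zone Q| = 10.
|zone P ∖ zone Q| = |zone P| − |zone P∩zone Q| = 36 − 10 = 26.00.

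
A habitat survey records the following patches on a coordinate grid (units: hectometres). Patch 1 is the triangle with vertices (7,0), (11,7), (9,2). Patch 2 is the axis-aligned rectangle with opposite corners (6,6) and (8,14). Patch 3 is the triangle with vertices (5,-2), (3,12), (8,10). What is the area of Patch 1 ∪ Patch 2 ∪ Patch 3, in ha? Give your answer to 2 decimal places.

By inclusion–exclusion:
Individual areas: |Patch 1| = 3, |Patch 2| = 16, |Patch 3| = 33.
|Patch 1∩Patch 2| = 0.
|Patch 1∩Patch 3| = 0.
|Patch 2∩Patch 3| = 6.8.
|Patch 1∩Patch 2∩Patch 3| = 0.
|Patch 1 ∪ Patch 2 ∪ Patch 3| = 52 − 6.8 + 0 = 45.20.

45.20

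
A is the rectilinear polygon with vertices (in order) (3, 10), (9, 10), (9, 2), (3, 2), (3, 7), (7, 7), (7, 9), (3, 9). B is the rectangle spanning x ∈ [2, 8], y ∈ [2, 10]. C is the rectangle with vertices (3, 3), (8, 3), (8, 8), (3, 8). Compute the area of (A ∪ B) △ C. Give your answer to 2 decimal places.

31.00

|A ∪ B| = 56.
|(A ∪ B) ∩ C| = 25.
|(A ∪ B) △ C| = 56 + 25 − 50 = 31.00.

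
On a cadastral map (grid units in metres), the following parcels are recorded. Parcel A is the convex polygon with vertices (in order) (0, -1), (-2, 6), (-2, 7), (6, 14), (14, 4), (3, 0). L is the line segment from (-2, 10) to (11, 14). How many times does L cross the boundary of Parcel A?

The segment meets the boundary at (6.988,12.765), (3.288,11.627).

2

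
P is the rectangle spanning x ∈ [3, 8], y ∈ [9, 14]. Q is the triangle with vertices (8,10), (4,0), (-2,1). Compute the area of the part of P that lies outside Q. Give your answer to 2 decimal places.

24.64

|P| = 25, |P∩Q| = 0.3556.
|P ∖ Q| = |P| − |P∩Q| = 25 − 0.3556 = 24.64.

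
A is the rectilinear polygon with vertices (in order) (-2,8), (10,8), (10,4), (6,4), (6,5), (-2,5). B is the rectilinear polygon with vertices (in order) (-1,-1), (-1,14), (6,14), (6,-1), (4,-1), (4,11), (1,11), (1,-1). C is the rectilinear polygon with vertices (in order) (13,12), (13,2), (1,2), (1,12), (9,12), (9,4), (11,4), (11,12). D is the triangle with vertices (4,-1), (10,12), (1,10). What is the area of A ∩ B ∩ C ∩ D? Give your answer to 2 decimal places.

6.00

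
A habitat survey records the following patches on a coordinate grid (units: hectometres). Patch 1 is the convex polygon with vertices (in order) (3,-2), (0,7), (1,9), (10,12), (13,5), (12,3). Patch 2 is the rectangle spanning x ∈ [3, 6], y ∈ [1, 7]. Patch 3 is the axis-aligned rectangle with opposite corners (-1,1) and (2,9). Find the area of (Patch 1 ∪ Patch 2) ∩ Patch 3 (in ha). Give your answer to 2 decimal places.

9.00

The region (Patch 1 ∪ Patch 2) ∩ Patch 3 is the polygon with vertices (1,9), (2,9), (2,1), (0,7).
By the shoelace formula its area is 9.00.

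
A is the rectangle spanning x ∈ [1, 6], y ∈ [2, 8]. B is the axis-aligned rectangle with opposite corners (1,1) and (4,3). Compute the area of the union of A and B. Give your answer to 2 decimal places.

33.00

By inclusion–exclusion:
Individual areas: |A| = 30, |B| = 6.
|A∩B|: x∈[1,4], y∈[2,3] → 3·1 = 3.
|A ∪ B| = 36 − 3 = 33.00.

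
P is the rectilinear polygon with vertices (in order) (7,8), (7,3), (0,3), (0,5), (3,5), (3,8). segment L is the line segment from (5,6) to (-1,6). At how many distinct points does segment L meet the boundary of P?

1

The segment meets the boundary at (3,6).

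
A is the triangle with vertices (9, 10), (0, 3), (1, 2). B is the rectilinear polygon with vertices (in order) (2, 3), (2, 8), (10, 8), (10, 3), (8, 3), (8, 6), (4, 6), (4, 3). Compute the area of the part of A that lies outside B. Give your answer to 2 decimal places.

|A| = 8, |A∩B| = 4.373.
|A ∖ B| = |A| − |A∩B| = 8 − 4.373 = 3.63.

3.63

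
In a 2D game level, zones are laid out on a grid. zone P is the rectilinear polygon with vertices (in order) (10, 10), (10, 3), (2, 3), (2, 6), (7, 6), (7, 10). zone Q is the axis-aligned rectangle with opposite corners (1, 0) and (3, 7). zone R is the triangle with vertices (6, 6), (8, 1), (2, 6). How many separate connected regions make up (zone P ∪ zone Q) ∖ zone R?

(zone P ∪ zone Q) ∖ zone R splits into 2 disjoint pieces (area 22.2, area 16.4).

2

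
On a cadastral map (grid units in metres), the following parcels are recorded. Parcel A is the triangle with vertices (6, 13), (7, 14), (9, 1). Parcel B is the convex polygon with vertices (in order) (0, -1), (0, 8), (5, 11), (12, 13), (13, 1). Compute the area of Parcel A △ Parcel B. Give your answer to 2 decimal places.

|Parcel A| = 7.5, |Parcel B| = 138.5, |Parcel A∩Parcel B| = 5.3368.
|Parcel A △ Parcel B| = |Parcel A| + |Parcel B| − 2·|Parcel A∩Parcel B| = 7.5 + 138.5 − 10.6737 = 135.33.

135.33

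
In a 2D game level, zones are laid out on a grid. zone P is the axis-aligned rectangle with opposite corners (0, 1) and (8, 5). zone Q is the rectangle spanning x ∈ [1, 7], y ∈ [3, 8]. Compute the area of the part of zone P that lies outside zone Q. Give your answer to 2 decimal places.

20.00

|zone P∩zone Q|: x∈[1,7], y∈[3,5] → 6·2 = 12.
|zone P| = 32.
|zone P ∖ zone Q| = |zone P| − |zone P∩zone Q| = 32 − 12 = 20.00.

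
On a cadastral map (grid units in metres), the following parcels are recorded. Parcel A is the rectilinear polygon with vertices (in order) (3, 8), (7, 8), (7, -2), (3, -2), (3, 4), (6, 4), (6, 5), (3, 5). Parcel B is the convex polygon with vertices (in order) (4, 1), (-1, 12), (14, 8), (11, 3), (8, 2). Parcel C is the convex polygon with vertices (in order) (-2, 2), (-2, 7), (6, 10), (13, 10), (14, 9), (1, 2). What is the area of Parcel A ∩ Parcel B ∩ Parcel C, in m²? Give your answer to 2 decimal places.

12.83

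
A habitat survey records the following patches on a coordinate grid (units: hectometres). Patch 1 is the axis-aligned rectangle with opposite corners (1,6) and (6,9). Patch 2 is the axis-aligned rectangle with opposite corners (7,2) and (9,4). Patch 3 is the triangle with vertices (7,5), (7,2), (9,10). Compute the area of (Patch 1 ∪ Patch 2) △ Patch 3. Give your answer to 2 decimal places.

21.00

|Patch 1 ∪ Patch 2| = 19.
|(Patch 1 ∪ Patch 2) ∩ Patch 3| = 0.5.
|(Patch 1 ∪ Patch 2) △ Patch 3| = 19 + 3 − 1 = 21.00.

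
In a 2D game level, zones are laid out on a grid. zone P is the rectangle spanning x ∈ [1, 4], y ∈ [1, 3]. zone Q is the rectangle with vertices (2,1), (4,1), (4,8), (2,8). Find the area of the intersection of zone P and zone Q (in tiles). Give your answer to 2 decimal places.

|zone P∩zone Q|: x∈[2,4], y∈[1,3] → 2·2 = 4.

4.00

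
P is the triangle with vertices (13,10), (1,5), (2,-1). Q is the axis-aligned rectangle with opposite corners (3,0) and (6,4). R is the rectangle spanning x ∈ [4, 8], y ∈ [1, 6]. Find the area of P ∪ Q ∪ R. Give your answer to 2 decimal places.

49.00

By inclusion–exclusion:
Individual areas: |P| = 38.5, |Q| = 12, |R| = 20.
|P∩Q| = 7.5.
|P∩R| = 12.
|Q∩R|: x∈[4,6], y∈[1,4] → 2·3 = 6.
|P∩Q∩R| = 4.
|P ∪ Q ∪ R| = 70.5 − 25.5 + 4 = 49.00.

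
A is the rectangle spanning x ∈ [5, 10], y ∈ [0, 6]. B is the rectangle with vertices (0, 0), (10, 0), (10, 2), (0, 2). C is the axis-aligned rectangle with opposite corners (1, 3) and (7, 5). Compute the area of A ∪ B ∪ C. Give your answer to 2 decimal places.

By inclusion–exclusion:
Individual areas: |A| = 30, |B| = 20, |C| = 12.
|A∩B|: x∈[5,10], y∈[0,2] → 5·2 = 10.
|A∩C|: x∈[5,7], y∈[3,5] → 2·2 = 4.
|B∩C| = 0 (no overlap).
|A∩B∩C| = 0.
|A ∪ B ∪ C| = 62 − 14 + 0 = 48.00.

48.00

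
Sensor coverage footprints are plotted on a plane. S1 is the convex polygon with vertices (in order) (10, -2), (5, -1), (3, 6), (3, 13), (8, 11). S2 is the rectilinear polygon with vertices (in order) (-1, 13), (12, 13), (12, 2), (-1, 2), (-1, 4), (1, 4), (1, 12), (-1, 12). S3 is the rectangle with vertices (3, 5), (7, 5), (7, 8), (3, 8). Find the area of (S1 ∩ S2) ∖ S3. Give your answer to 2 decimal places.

|S1 ∩ S2| = 53.9451.
|(S1 ∩ S2) ∩ S3| = 11.8571.
|(S1 ∩ S2) ∖ S3| = 53.9451 − 11.8571 = 42.09.

42.09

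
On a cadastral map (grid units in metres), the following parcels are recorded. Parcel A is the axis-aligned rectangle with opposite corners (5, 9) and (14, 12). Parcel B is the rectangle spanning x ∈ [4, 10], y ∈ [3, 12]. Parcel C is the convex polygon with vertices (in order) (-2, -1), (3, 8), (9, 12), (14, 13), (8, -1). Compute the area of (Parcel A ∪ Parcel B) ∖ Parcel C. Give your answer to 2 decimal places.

|Parcel A ∪ Parcel B| = 66.
|(Parcel A ∪ Parcel B) ∩ Parcel C| = 54.3571.
|(Parcel A ∪ Parcel B) ∖ Parcel C| = 66 − 54.3571 = 11.64.

11.64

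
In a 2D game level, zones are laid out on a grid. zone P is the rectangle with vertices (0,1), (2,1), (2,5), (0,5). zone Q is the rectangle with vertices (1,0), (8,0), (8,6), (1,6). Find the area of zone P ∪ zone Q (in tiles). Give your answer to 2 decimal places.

46.00

By inclusion–exclusion:
Individual areas: |zone P| = 8, |zone Q| = 42.
|zone P∩zone Q|: x∈[1,2], y∈[1,5] → 1·4 = 4.
|zone P ∪ zone Q| = 50 − 4 = 46.00.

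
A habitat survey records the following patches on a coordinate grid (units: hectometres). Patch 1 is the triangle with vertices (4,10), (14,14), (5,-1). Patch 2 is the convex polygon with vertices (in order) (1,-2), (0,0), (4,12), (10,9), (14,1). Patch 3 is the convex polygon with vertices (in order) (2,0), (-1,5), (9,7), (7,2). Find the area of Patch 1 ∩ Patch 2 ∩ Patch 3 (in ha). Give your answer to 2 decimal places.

16.19

The intersection is the polygon with vertices (6.737,1.895), (4.807,1.123), (4.357,6.071), (9,7), (7.4,3).
By the shoelace formula its area is 16.19.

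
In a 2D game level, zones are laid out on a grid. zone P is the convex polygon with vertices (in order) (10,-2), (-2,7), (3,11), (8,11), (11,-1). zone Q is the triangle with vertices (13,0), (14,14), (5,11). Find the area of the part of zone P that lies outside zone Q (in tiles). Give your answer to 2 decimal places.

77.07

|zone P| = 86.5, |zone P∩zone Q| = 9.4286.
|zone P ∖ zone Q| = |zone P| − |zone P∩zone Q| = 86.5 − 9.4286 = 77.07.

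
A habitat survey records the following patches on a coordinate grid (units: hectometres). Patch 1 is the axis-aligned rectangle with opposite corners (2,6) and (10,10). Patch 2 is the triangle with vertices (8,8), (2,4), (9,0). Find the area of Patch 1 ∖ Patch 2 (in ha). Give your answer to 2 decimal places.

28.75

|Patch 1| = 32, |Patch 1∩Patch 2| = 3.25.
|Patch 1 ∖ Patch 2| = |Patch 1| − |Patch 1∩Patch 2| = 32 − 3.25 = 28.75.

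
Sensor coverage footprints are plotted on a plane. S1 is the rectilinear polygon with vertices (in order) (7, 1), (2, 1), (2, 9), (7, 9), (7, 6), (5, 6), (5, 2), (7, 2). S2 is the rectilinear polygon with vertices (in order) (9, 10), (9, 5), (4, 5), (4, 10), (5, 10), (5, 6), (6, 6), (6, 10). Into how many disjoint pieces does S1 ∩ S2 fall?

S1 ∩ S2 splits into 2 disjoint pieces (area 4, area 3).

2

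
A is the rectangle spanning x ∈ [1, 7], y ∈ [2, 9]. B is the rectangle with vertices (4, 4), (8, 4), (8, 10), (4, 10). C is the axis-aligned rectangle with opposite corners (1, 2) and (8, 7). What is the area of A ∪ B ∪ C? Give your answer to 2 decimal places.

By inclusion–exclusion:
Individual areas: |A| = 42, |B| = 24, |C| = 35.
|A∩B|: x∈[4,7], y∈[4,9] → 3·5 = 15.
|A∩C|: x∈[1,7], y∈[2,7] → 6·5 = 30.
|B∩C|: x∈[4,8], y∈[4,7] → 4·3 = 12.
|A∩B∩C| = 9.
|A ∪ B ∪ C| = 101 − 57 + 9 = 53.00.

53.00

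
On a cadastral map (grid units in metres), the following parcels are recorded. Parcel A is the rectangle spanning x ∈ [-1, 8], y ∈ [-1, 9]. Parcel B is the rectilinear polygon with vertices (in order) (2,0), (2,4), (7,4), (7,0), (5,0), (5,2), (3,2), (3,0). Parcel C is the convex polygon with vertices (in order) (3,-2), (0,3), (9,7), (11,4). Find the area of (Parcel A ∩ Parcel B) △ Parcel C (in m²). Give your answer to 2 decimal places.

31.86

|Parcel A ∩ Parcel B| = 16.
|(Parcel A ∩ Parcel B) ∩ Parcel C| = 15.3194.
|(Parcel A ∩ Parcel B) △ Parcel C| = 16 + 46.5 − 30.6389 = 31.86.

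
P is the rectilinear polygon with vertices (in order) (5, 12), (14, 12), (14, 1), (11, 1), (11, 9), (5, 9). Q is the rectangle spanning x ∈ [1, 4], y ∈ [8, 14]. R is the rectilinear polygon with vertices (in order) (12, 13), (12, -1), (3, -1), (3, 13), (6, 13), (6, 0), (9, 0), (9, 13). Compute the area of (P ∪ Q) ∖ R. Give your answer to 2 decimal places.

|P ∪ Q| = 69.
|(P ∪ Q) ∩ R| = 25.
|(P ∪ Q) ∖ R| = 69 − 25 = 44.00.

44.00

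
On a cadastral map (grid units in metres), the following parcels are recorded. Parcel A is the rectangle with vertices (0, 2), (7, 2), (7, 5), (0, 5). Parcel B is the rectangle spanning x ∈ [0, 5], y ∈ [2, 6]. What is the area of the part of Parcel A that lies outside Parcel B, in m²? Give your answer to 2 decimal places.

6.00

|Parcel A∩Parcel B|: x∈[0,5], y∈[2,5] → 5·3 = 15.
|Parcel A| = 21.
|Parcel A ∖ Parcel B| = |Parcel A| − |Parcel A∩Parcel B| = 21 − 15 = 6.00.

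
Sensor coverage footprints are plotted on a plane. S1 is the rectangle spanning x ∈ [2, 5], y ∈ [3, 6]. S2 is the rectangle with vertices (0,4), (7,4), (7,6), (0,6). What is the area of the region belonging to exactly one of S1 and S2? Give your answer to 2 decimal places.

11.00

|S1∩S2|: x∈[2,5], y∈[4,6] → 3·2 = 6.
|S1 △ S2| = |S1| + |S2| − 2·|S1∩S2| = 9 + 14 − 12 = 11.00.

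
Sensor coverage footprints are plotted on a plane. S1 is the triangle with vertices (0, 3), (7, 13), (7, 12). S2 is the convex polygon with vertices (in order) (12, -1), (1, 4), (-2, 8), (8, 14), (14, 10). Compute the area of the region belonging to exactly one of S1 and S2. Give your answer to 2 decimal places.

135.11

|S1| = 3.5, |S2| = 138.5, |S1∩S2| = 3.4462.
|S1 △ S2| = |S1| + |S2| − 2·|S1∩S2| = 3.5 + 138.5 − 6.8925 = 135.11.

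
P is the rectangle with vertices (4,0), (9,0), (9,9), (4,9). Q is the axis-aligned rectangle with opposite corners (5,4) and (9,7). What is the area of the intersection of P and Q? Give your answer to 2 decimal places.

|P∩Q|: x∈[5,9], y∈[4,7] → 4·3 = 12.

12.00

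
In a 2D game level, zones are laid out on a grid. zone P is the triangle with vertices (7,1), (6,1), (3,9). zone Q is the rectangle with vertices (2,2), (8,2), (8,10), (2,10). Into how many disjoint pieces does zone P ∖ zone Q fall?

zone P ∖ zone Q is a single connected region.

1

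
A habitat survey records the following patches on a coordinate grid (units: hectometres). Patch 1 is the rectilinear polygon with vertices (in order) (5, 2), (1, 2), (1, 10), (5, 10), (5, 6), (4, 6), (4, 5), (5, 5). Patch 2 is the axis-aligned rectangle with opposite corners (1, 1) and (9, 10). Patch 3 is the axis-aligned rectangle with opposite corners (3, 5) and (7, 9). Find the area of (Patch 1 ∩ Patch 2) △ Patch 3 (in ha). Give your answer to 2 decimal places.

|Patch 1 ∩ Patch 2| = 31.
|(Patch 1 ∩ Patch 2) ∩ Patch 3| = 7.
|(Patch 1 ∩ Patch 2) △ Patch 3| = 31 + 16 − 14 = 33.00.

33.00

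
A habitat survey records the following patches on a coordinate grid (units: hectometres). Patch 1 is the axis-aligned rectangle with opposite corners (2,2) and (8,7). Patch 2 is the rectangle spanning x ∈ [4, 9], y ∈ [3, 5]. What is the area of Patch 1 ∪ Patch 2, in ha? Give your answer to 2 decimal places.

By inclusion–exclusion:
Individual areas: |Patch 1| = 30, |Patch 2| = 10.
|Patch 1∩Patch 2|: x∈[4,8], y∈[3,5] → 4·2 = 8.
|Patch 1 ∪ Patch 2| = 40 − 8 = 32.00.

32.00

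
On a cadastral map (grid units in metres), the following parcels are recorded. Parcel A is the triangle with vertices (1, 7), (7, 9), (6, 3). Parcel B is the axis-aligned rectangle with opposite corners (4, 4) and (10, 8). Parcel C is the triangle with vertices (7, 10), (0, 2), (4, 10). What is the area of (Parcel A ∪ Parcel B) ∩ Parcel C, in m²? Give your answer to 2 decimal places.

4.27

The region (Parcel A ∪ Parcel B) ∩ Parcel C is the polygon with vertices (5.765,8.588), (2.985,5.412), (2.071,6.143), (2.8,7.6), (4,8).
By the shoelace formula its area is 4.27.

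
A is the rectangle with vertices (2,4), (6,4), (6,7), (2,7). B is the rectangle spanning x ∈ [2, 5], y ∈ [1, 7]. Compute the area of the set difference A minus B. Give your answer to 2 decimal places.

3.00

|A∩B|: x∈[2,5], y∈[4,7] → 3·3 = 9.
|A| = 12.
|A ∖ B| = |A| − |A∩B| = 12 − 9 = 3.00.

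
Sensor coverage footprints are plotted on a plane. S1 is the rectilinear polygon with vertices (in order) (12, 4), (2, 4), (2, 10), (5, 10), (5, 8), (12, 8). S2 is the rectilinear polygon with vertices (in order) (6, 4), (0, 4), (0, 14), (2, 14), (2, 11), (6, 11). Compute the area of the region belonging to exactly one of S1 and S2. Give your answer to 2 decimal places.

|S1| = 46, |S2| = 48, |S1∩S2| = 22.
|S1 △ S2| = |S1| + |S2| − 2·|S1∩S2| = 46 + 48 − 44 = 50.00.

50.00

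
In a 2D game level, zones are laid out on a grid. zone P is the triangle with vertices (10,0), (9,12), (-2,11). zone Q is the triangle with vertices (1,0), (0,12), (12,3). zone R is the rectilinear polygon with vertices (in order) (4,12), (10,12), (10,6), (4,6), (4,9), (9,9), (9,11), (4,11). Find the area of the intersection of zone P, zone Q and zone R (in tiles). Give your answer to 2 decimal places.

The intersection is the polygon with vertices (8,6), (4,6), (4,9).
By the shoelace formula its area is 6.00.

6.00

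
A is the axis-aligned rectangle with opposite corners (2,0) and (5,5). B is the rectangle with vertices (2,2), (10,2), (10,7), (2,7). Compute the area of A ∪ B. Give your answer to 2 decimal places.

46.00

By inclusion–exclusion:
Individual areas: |A| = 15, |B| = 40.
|A∩B|: x∈[2,5], y∈[2,5] → 3·3 = 9.
|A ∪ B| = 55 − 9 = 46.00.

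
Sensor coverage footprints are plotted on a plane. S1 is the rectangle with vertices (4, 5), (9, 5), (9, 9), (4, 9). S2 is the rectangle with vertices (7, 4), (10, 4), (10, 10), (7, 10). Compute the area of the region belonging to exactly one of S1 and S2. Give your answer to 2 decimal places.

22.00

|S1∩S2|: x∈[7,9], y∈[5,9] → 2·4 = 8.
|S1 △ S2| = |S1| + |S2| − 2·|S1∩S2| = 20 + 18 − 16 = 22.00.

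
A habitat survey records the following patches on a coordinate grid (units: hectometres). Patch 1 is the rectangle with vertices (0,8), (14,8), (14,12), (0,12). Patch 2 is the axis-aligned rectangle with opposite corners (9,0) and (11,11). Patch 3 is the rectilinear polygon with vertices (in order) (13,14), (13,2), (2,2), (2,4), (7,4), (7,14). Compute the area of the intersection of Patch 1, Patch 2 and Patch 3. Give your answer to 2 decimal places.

The intersection is the polygon with vertices (9,11), (11,11), (11,8), (9,8).
By the shoelace formula its area is 6.00.

6.00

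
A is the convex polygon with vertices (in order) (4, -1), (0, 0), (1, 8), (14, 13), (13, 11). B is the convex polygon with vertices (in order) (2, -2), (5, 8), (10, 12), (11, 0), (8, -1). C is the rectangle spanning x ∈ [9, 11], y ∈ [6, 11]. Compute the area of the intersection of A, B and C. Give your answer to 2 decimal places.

The intersection is the polygon with vertices (10.375,7.5), (9.25,6), (9,6), (9,11), (10.083,11).
By the shoelace formula its area is 5.52.

5.52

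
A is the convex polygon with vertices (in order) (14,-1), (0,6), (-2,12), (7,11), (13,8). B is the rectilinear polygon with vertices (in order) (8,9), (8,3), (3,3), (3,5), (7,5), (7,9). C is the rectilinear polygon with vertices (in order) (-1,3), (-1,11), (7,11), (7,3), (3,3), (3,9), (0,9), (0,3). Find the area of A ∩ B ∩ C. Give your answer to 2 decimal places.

5.75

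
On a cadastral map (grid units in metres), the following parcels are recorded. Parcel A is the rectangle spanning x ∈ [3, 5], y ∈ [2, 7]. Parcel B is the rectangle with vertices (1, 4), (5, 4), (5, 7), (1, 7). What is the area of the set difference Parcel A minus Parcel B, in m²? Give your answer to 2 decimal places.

4.00

|Parcel A∩Parcel B|: x∈[3,5], y∈[4,7] → 2·3 = 6.
|Parcel A| = 10.
|Parcel A ∖ Parcel B| = |Parcel A| − |Parcel A∩Parcel B| = 10 − 6 = 4.00.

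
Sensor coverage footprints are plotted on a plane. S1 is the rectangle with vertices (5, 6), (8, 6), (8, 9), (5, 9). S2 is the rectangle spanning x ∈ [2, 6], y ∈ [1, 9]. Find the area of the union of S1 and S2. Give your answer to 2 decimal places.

By inclusion–exclusion:
Individual areas: |S1| = 9, |S2| = 32.
|S1∩S2|: x∈[5,6], y∈[6,9] → 1·3 = 3.
|S1 ∪ S2| = 41 − 3 = 38.00.

38.00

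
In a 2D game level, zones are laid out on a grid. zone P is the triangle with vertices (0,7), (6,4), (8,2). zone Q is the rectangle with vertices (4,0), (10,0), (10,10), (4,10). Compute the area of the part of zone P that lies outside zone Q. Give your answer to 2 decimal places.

|zone P| = 3, |zone P∩zone Q| = 2.
|zone P ∖ zone Q| = |zone P| − |zone P∩zone Q| = 3 − 2 = 1.00.

1.00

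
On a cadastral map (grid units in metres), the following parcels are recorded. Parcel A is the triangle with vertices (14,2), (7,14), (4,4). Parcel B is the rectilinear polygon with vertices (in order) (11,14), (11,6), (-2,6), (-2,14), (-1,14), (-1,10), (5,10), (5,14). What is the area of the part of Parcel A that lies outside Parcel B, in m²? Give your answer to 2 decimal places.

25.11

|Parcel A| = 53, |Parcel A∩Parcel B| = 27.8857.
|Parcel A ∖ Parcel B| = |Parcel A| − |Parcel A∩Parcel B| = 53 − 27.8857 = 25.11.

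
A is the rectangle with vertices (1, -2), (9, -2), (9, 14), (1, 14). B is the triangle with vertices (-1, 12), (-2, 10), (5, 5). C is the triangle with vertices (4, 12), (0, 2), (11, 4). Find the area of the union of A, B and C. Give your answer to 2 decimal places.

By inclusion–exclusion:
Individual areas: |A| = 128, |B| = 9.5, |C| = 51.
|A∩B| = 3.619.
|A∩C| = 47.1916.
|B∩C| = 1.7321.
|A∩B∩C| = 1.7321.
|A ∪ B ∪ C| = 188.5 − 52.5427 + 1.7321 = 137.69.

137.69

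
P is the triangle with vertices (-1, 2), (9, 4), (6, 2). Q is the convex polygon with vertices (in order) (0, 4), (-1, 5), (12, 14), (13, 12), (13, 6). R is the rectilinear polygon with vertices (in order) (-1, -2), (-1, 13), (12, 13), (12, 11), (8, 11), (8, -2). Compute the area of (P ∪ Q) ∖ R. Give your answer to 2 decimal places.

29.88

|P ∪ Q| = 74.
|(P ∪ Q) ∩ R| = 44.1214.
|(P ∪ Q) ∖ R| = 74 − 44.1214 = 29.88.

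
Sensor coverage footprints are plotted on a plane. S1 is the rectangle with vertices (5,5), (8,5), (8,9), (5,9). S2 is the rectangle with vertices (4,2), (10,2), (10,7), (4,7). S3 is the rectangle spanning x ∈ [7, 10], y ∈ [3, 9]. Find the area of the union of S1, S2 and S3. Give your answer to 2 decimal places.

40.00

By inclusion–exclusion:
Individual areas: |S1| = 12, |S2| = 30, |S3| = 18.
|S1∩S2|: x∈[5,8], y∈[5,7] → 3·2 = 6.
|S1∩S3|: x∈[7,8], y∈[5,9] → 1·4 = 4.
|S2∩S3|: x∈[7,10], y∈[3,7] → 3·4 = 12.
|S1∩S2∩S3| = 2.
|S1 ∪ S2 ∪ S3| = 60 − 22 + 2 = 40.00.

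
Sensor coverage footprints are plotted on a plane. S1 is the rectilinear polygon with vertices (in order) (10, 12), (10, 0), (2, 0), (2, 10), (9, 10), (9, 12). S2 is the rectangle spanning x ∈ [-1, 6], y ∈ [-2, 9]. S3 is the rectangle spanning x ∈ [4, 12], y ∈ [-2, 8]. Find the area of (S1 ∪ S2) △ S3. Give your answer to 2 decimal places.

99.00

|S1 ∪ S2| = 123.
|(S1 ∪ S2) ∩ S3| = 52.
|(S1 ∪ S2) △ S3| = 123 + 80 − 104 = 99.00.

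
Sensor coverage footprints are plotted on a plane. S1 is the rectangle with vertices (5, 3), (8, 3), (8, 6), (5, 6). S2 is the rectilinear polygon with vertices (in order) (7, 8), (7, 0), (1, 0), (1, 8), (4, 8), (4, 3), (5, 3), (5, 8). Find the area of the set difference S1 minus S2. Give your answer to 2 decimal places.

3.00

|S1| = 9, |S1∩S2| = 6.
|S1 ∖ S2| = |S1| − |S1∩S2| = 9 − 6 = 3.00.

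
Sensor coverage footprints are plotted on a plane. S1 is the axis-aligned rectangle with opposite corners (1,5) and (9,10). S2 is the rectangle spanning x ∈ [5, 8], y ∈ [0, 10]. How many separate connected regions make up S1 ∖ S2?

S1 ∖ S2 splits into 2 disjoint pieces (area 5, area 20).

2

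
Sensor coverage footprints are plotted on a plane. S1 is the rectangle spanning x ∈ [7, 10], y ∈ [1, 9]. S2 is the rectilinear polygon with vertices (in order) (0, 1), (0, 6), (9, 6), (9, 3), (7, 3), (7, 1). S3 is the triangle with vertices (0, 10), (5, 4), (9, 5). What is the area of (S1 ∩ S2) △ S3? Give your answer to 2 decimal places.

|S1 ∩ S2| = 6.
|(S1 ∩ S2) ∩ S3| = 1.6.
|(S1 ∩ S2) △ S3| = 6 + 14.5 − 3.2 = 17.30.

17.30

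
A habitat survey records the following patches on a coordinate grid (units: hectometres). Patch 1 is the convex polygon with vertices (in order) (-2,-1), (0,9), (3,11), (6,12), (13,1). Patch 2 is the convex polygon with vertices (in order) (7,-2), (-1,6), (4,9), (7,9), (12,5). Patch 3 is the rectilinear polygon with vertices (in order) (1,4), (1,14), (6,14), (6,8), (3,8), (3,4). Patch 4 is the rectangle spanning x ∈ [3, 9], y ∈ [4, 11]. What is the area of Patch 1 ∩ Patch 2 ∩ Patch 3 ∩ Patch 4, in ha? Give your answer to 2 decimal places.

2.70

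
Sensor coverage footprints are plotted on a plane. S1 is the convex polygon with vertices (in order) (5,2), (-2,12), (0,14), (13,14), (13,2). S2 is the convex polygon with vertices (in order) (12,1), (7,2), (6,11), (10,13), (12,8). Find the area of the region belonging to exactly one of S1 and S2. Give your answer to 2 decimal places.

93.00

|S1| = 143, |S2| = 55, |S1∩S2| = 52.5.
|S1 △ S2| = |S1| + |S2| − 2·|S1∩S2| = 143 + 55 − 105 = 93.00.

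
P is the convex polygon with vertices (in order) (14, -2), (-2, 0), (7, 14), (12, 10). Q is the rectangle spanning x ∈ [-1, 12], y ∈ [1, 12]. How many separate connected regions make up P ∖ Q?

2

P ∖ Q splits into 2 disjoint pieces (area 37.7778, area 3.7857).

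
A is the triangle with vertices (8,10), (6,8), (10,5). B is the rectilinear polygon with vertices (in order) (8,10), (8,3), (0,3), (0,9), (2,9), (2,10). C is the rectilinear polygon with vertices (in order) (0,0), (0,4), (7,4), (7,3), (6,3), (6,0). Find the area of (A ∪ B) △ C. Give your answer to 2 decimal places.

68.50

|A ∪ B| = 57.5.
|(A ∪ B) ∩ C| = 7.
|(A ∪ B) △ C| = 57.5 + 25 − 14 = 68.50.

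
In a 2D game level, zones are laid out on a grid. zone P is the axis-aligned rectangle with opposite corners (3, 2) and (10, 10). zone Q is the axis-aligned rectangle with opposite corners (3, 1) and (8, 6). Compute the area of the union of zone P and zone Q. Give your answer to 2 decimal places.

By inclusion–exclusion:
Individual areas: |zone P| = 56, |zone Q| = 25.
|zone P∩zone Q|: x∈[3,8], y∈[2,6] → 5·4 = 20.
|zone P ∪ zone Q| = 81 − 20 = 61.00.

61.00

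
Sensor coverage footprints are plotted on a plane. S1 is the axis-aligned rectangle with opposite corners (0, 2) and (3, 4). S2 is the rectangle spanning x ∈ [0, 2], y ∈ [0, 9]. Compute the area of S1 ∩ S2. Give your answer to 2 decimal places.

|S1∩S2|: x∈[0,2], y∈[2,4] → 2·2 = 4.

4.00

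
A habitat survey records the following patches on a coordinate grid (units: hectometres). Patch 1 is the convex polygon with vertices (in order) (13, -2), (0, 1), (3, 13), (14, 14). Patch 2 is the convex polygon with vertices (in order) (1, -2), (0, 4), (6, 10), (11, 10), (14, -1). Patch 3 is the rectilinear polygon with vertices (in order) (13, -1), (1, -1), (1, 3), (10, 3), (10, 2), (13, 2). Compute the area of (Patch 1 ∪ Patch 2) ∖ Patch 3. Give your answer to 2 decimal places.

|Patch 1 ∪ Patch 2| = 185.521.
|(Patch 1 ∪ Patch 2) ∩ Patch 3| = 45.
|(Patch 1 ∪ Patch 2) ∖ Patch 3| = 185.521 − 45 = 140.52.

140.52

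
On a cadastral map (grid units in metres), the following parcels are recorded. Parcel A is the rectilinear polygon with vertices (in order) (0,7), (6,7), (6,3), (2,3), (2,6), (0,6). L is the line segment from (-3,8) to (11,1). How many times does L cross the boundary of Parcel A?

4

The segment meets the boundary at (2,5.5), (6,3.5), (1,6), (0,6.5).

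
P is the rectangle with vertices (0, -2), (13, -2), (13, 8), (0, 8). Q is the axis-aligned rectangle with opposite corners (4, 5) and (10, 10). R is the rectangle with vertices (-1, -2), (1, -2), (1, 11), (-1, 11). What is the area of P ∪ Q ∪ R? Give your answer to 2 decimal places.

By inclusion–exclusion:
Individual areas: |P| = 130, |Q| = 30, |R| = 26.
|P∩Q|: x∈[4,10], y∈[5,8] → 6·3 = 18.
|P∩R|: x∈[0,1], y∈[-2,8] → 1·10 = 10.
|Q∩R| = 0 (no overlap).
|P∩Q∩R| = 0.
|P ∪ Q ∪ R| = 186 − 28 + 0 = 158.00.

158.00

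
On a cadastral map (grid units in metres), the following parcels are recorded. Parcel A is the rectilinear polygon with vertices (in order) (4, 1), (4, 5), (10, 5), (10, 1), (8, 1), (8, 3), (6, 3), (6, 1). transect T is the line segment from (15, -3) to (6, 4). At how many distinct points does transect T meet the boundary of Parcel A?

The segment meets the boundary at (7.286,3), (8,2.444), (9.857,1).

3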